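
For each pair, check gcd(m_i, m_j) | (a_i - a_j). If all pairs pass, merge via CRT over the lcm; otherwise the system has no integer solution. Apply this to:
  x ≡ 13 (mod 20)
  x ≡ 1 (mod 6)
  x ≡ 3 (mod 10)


Moduli 20, 6, 10 are not pairwise coprime, so CRT works modulo lcm(m_i) when all pairwise compatibility conditions hold.
Pairwise compatibility: gcd(m_i, m_j) must divide a_i - a_j for every pair.
Merge one congruence at a time:
  Start: x ≡ 13 (mod 20).
  Combine with x ≡ 1 (mod 6): gcd(20, 6) = 2; 1 - 13 = -12, which IS divisible by 2, so compatible.
    Write x = 13 + 20·t and substitute into x ≡ 1 (mod 6): 20·t ≡ 1 − 13 = -12 (mod 6).
    Divide the congruence (and modulus) by g = 2: 10·t ≡ -6 (mod 3).
    Reduce coefficients mod 3: 1·t ≡ 0 (mod 3).
    So t ≡ 0 (mod 3).
    Then x = 13 + 20·0 = 13, valid modulo lcm(20, 6) = 60: x ≡ 13 (mod 60).
  Combine with x ≡ 3 (mod 10): gcd(60, 10) = 10; 3 - 13 = -10, which IS divisible by 10, so compatible.
    Write x = 13 + 60·t and substitute into x ≡ 3 (mod 10): 60·t ≡ 3 − 13 = -10 (mod 10).
    Divide the congruence (and modulus) by g = 10: 6·t ≡ -1 (mod 1).
    Modulo 1 every t works; take t = 0.
    Then x = 13 + 60·0 = 13, valid modulo lcm(60, 10) = 60: x ≡ 13 (mod 60).
Verify: 13 mod 20 = 13, 13 mod 6 = 1, 13 mod 10 = 3.

x ≡ 13 (mod 60).


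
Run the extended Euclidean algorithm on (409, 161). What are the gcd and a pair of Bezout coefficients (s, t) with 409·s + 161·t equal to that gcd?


Euclidean algorithm on (409, 161) — divide until remainder is 0:
  409 = 2 · 161 + 87
  161 = 1 · 87 + 74
  87 = 1 · 74 + 13
  74 = 5 · 13 + 9
  13 = 1 · 9 + 4
  9 = 2 · 4 + 1
  4 = 4 · 1 + 0
gcd(409, 161) = 1.
Track Bezout coefficients alongside the remainders: start with r₀ = 409 = a·1 + b·0 (s = 1, t = 0) and r₁ = 161 = a·0 + b·1 (s = 0, t = 1); each new remainder r_{k+1} = r_{k-1} − q_k·r_k inherits s_{k+1} = s_{k-1} − q_k·s_k, t_{k+1} = t_{k-1} − q_k·t_k, so r_k = a·s_k + b·t_k at every step:
  q = 2: r = 87, s = 1 − 2·0 = 1, t = 0 − 2·1 = -2  (check: 409·1 + 161·(-2) = 87)
  q = 1: r = 74, s = 0 − 1·1 = -1, t = 1 − 1·(-2) = 3  (check: 409·(-1) + 161·3 = 74)
  q = 1: r = 13, s = 1 − 1·(-1) = 2, t = -2 − 1·3 = -5  (check: 409·2 + 161·(-5) = 13)
  q = 5: r = 9, s = -1 − 5·2 = -11, t = 3 − 5·(-5) = 28  (check: 409·(-11) + 161·28 = 9)
  q = 1: r = 4, s = 2 − 1·(-11) = 13, t = -5 − 1·28 = -33  (check: 409·13 + 161·(-33) = 4)
  q = 2: r = 1, s = -11 − 2·13 = -37, t = 28 − 2·(-33) = 94  (check: 409·(-37) + 161·94 = 1)
The row with r = 1 (the gcd) gives the Bezout coefficients s = -37, t = 94.
Result: 409 · (-37) + 161 · (94) = 1.

gcd(409, 161) = 1; s = -37, t = 94 (check: 409·(-37) + 161·94 = 1).


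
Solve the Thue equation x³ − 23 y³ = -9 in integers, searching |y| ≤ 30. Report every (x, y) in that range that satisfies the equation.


The equation is x³ - 23y³ = -9. For fixed y, x³ = 23·y³ − 9, so a solution requires the RHS to be a perfect cube.
Strategy: iterate y from -30 to 30, compute RHS = 23·y³ − 9, and check whether it is a (positive or negative) perfect cube.
Check small values of y:
  y = 0: RHS = -9 is not a perfect cube.
  y = 1: RHS = 14 is not a perfect cube.
  y = -1: RHS = -32 is not a perfect cube.
  y = 2: RHS = 175 is not a perfect cube.
  y = -2: RHS = -193 is not a perfect cube.
  y = 3: RHS = 612 is not a perfect cube.
  y = -3: RHS = -630 is not a perfect cube.
Continuing the search up to |y| = 30 finds no solutions either.
No (x, y) in the scanned range satisfies the equation.

No integer solutions with |y| ≤ 30.


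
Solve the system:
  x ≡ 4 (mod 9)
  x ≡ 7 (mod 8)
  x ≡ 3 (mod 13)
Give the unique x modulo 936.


Moduli 9, 8, 13 are pairwise coprime; by CRT there is a unique solution modulo M = 9 · 8 · 13 = 936.
Solve pairwise, accumulating the modulus:
  Start with x ≡ 4 (mod 9).
  Combine with x ≡ 7 (mod 8): since gcd(9, 8) = 1, we get a unique residue mod 72.
    Write x = 4 + 9·t and substitute into x ≡ 7 (mod 8): 9·t ≡ 7 − 4 = 3 (mod 8).
    Reduce coefficients mod 8: 1·t ≡ 3 (mod 8).
    So t ≡ 3 (mod 8).
    Then x = 4 + 9·3 = 31, valid modulo lcm(9, 8) = 72: x ≡ 31 (mod 72).
  Combine with x ≡ 3 (mod 13): since gcd(72, 13) = 1, we get a unique residue mod 936.
    Write x = 31 + 72·t and substitute into x ≡ 3 (mod 13): 72·t ≡ 3 − 31 = -28 (mod 13).
    Reduce coefficients mod 13: 7·t ≡ 11 (mod 13).
    The inverse of 7 mod 13 is 2 (since 7·2 = 14 = 1·13 + 1), so t ≡ 2·11 = 22 ≡ 9 (mod 13).
    Then x = 31 + 72·9 = 679, valid modulo lcm(72, 13) = 936: x ≡ 679 (mod 936).
Verify: 679 mod 9 = 4 ✓, 679 mod 8 = 7 ✓, 679 mod 13 = 3 ✓.

x ≡ 679 (mod 936).


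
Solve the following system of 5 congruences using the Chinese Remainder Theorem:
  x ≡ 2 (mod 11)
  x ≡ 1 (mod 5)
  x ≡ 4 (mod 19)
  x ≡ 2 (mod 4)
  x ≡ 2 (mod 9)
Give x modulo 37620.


Product of moduli M = 11 · 5 · 19 · 4 · 9 = 37620.
Merge one congruence at a time:
  Start: x ≡ 2 (mod 11).
  Combine with x ≡ 1 (mod 5); new modulus lcm = 55.
    Write x = 2 + 11·t and substitute into x ≡ 1 (mod 5): 11·t ≡ 1 − 2 = -1 (mod 5).
    Reduce coefficients mod 5: 1·t ≡ 4 (mod 5).
    So t ≡ 4 (mod 5).
    Then x = 2 + 11·4 = 46, valid modulo lcm(11, 5) = 55: x ≡ 46 (mod 55).
  Combine with x ≡ 4 (mod 19); new modulus lcm = 1045.
    Write x = 46 + 55·t and substitute into x ≡ 4 (mod 19): 55·t ≡ 4 − 46 = -42 (mod 19).
    Reduce coefficients mod 19: 17·t ≡ 15 (mod 19).
    The inverse of 17 mod 19 is 9 (since 17·9 = 153 = 8·19 + 1), so t ≡ 9·15 = 135 ≡ 2 (mod 19).
    Then x = 46 + 55·2 = 156, valid modulo lcm(55, 19) = 1045: x ≡ 156 (mod 1045).
  Combine with x ≡ 2 (mod 4); new modulus lcm = 4180.
    Write x = 156 + 1045·t and substitute into x ≡ 2 (mod 4): 1045·t ≡ 2 − 156 = -154 (mod 4).
    Reduce coefficients mod 4: 1·t ≡ 2 (mod 4).
    So t ≡ 2 (mod 4).
    Then x = 156 + 1045·2 = 2246, valid modulo lcm(1045, 4) = 4180: x ≡ 2246 (mod 4180).
  Combine with x ≡ 2 (mod 9); new modulus lcm = 37620.
    Write x = 2246 + 4180·t and substitute into x ≡ 2 (mod 9): 4180·t ≡ 2 − 2246 = -2244 (mod 9).
    Reduce coefficients mod 9: 4·t ≡ 6 (mod 9).
    The inverse of 4 mod 9 is 7 (since 4·7 = 28 = 3·9 + 1), so t ≡ 7·6 = 42 ≡ 6 (mod 9).
    Then x = 2246 + 4180·6 = 27326, valid modulo lcm(4180, 9) = 37620: x ≡ 27326 (mod 37620).
Verify against each original: 27326 mod 11 = 2, 27326 mod 5 = 1, 27326 mod 19 = 4, 27326 mod 4 = 2, 27326 mod 9 = 2.

x ≡ 27326 (mod 37620).


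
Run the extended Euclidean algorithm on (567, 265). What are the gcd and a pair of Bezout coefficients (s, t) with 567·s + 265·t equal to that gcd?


Euclidean algorithm on (567, 265) — divide until remainder is 0:
  567 = 2 · 265 + 37
  265 = 7 · 37 + 6
  37 = 6 · 6 + 1
  6 = 6 · 1 + 0
gcd(567, 265) = 1.
Track Bezout coefficients alongside the remainders: start with r₀ = 567 = a·1 + b·0 (s = 1, t = 0) and r₁ = 265 = a·0 + b·1 (s = 0, t = 1); each new remainder r_{k+1} = r_{k-1} − q_k·r_k inherits s_{k+1} = s_{k-1} − q_k·s_k, t_{k+1} = t_{k-1} − q_k·t_k, so r_k = a·s_k + b·t_k at every step:
  q = 2: r = 37, s = 1 − 2·0 = 1, t = 0 − 2·1 = -2  (check: 567·1 + 265·(-2) = 37)
  q = 7: r = 6, s = 0 − 7·1 = -7, t = 1 − 7·(-2) = 15  (check: 567·(-7) + 265·15 = 6)
  q = 6: r = 1, s = 1 − 6·(-7) = 43, t = -2 − 6·15 = -92  (check: 567·43 + 265·(-92) = 1)
The row with r = 1 (the gcd) gives the Bezout coefficients s = 43, t = -92.
Result: 567 · (43) + 265 · (-92) = 1.

gcd(567, 265) = 1; s = 43, t = -92 (check: 567·43 + 265·(-92) = 1).


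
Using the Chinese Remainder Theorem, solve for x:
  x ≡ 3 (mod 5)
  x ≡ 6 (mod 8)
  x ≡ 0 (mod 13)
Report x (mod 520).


Moduli 5, 8, 13 are pairwise coprime; by CRT there is a unique solution modulo M = 5 · 8 · 13 = 520.
Solve pairwise, accumulating the modulus:
  Start with x ≡ 3 (mod 5).
  Combine with x ≡ 6 (mod 8): since gcd(5, 8) = 1, we get a unique residue mod 40.
    Write x = 3 + 5·t and substitute into x ≡ 6 (mod 8): 5·t ≡ 6 − 3 = 3 (mod 8).
    The inverse of 5 mod 8 is 5 (since 5·5 = 25 = 3·8 + 1), so t ≡ 5·3 = 15 ≡ 7 (mod 8).
    Then x = 3 + 5·7 = 38, valid modulo lcm(5, 8) = 40: x ≡ 38 (mod 40).
  Combine with x ≡ 0 (mod 13): since gcd(40, 13) = 1, we get a unique residue mod 520.
    Write x = 38 + 40·t and substitute into x ≡ 0 (mod 13): 40·t ≡ 0 − 38 = -38 (mod 13).
    Reduce coefficients mod 13: 1·t ≡ 1 (mod 13).
    So t ≡ 1 (mod 13).
    Then x = 38 + 40·1 = 78, valid modulo lcm(40, 13) = 520: x ≡ 78 (mod 520).
Verify: 78 mod 5 = 3 ✓, 78 mod 8 = 6 ✓, 78 mod 13 = 0 ✓.

x ≡ 78 (mod 520).


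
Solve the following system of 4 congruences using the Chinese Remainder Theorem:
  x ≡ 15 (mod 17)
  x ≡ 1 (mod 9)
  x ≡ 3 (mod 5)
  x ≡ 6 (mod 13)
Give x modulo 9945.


Product of moduli M = 17 · 9 · 5 · 13 = 9945.
Merge one congruence at a time:
  Start: x ≡ 15 (mod 17).
  Combine with x ≡ 1 (mod 9); new modulus lcm = 153.
    Write x = 15 + 17·t and substitute into x ≡ 1 (mod 9): 17·t ≡ 1 − 15 = -14 (mod 9).
    Reduce coefficients mod 9: 8·t ≡ 4 (mod 9).
    The inverse of 8 mod 9 is 8 (since 8·8 = 64 = 7·9 + 1), so t ≡ 8·4 = 32 ≡ 5 (mod 9).
    Then x = 15 + 17·5 = 100, valid modulo lcm(17, 9) = 153: x ≡ 100 (mod 153).
  Combine with x ≡ 3 (mod 5); new modulus lcm = 765.
    Write x = 100 + 153·t and substitute into x ≡ 3 (mod 5): 153·t ≡ 3 − 100 = -97 (mod 5).
    Reduce coefficients mod 5: 3·t ≡ 3 (mod 5).
    The inverse of 3 mod 5 is 2 (since 3·2 = 6 = 1·5 + 1), so t ≡ 2·3 = 6 ≡ 1 (mod 5).
    Then x = 100 + 153·1 = 253, valid modulo lcm(153, 5) = 765: x ≡ 253 (mod 765).
  Combine with x ≡ 6 (mod 13); new modulus lcm = 9945.
    Write x = 253 + 765·t and substitute into x ≡ 6 (mod 13): 765·t ≡ 6 − 253 = -247 (mod 13).
    Reduce coefficients mod 13: 11·t ≡ 0 (mod 13).
    The inverse of 11 mod 13 is 6 (since 11·6 = 66 = 5·13 + 1), so t ≡ 6·0 = 0 ≡ 0 (mod 13).
    Then x = 253 + 765·0 = 253, valid modulo lcm(765, 13) = 9945: x ≡ 253 (mod 9945).
Verify against each original: 253 mod 17 = 15, 253 mod 9 = 1, 253 mod 5 = 3, 253 mod 13 = 6.

x ≡ 253 (mod 9945).


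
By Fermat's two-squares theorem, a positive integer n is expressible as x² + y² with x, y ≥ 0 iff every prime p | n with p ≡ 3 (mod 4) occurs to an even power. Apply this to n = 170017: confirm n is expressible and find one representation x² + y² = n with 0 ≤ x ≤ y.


Step 1: Factor n = 170017 = 17 · 73 · 137.
Step 2: Check the mod-4 condition on each prime factor: 17 ≡ 1 (mod 4), exponent 1; 73 ≡ 1 (mod 4), exponent 1; 137 ≡ 1 (mod 4), exponent 1.
All primes ≡ 3 (mod 4) appear to even exponent (or don't appear), so by the two-squares theorem n IS expressible as a sum of two squares.
Step 3: Build a representation. Here n = 17 · 73 · 137 is a product of primes ≡ 1 (mod 4). Each prime p ≡ 1 (mod 4) is itself a sum of two squares; find a² by testing p − a² for a perfect square:
  17: 17 − 1² = 16 = 4² ⇒ 17 = 1² + 4².
  73: 73 − 1² = 72, 73 − 2² = 69, 73 − 3² = 64 = 8² ⇒ 73 = 3² + 8².
  137: 137 − 1² = 136, 137 − 2² = 133, 137 − 3² = 128, 137 − 4² = 121 = 11² ⇒ 137 = 4² + 11².
  Combine using the Brahmagupta–Fibonacci identity (a² + b²)(c² + d²) = (ac − bd)² + (ad + bc)² = (ac + bd)² + (ad − bc)²:
  17 · 73 = 1241: from (1² + 4²)(3² + 8²), take (1·3 − 4·8, 1·8 + 4·3) = (3 − 32, 8 + 12) = (-29, 20); dropping signs (only squares matter) gives (29, 20); check 29² + 20² = 841 + 400 = 1241 ✓.
  1241 · 137 = 170017: from (29² + 20²)(4² + 11²), take (29·4 − 20·11, 29·11 + 20·4) = (116 − 220, 319 + 80) = (-104, 399); dropping signs (only squares matter) gives (104, 399); check 104² + 399² = 10816 + 159201 = 170017 ✓.
Step 4: Order so x ≤ y and verify: 104² + 399² = 10816 + 159201 = 170017 = n. ✓

n = 170017 = 104² + 399² (one valid representation with x ≤ y).


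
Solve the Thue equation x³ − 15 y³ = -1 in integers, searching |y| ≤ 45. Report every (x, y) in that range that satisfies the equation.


The equation is x³ - 15y³ = -1. For fixed y, x³ = 15·y³ − 1, so a solution requires the RHS to be a perfect cube.
Strategy: iterate y from -45 to 45, compute RHS = 15·y³ − 1, and check whether it is a (positive or negative) perfect cube.
Check small values of y:
  y = 0: RHS = -1 = (-1)³ ⇒ x = -1 works.
  y = 1: RHS = 14 is not a perfect cube.
  y = -1: RHS = -16 is not a perfect cube.
  y = 2: RHS = 119 is not a perfect cube.
  y = -2: RHS = -121 is not a perfect cube.
  y = 3: RHS = 404 is not a perfect cube.
  y = -3: RHS = -406 is not a perfect cube.
Continuing the search up to |y| = 45 finds no further solutions beyond those listed.
Collected solutions: (-1, 0).

Solutions (with |y| ≤ 45): (-1, 0).


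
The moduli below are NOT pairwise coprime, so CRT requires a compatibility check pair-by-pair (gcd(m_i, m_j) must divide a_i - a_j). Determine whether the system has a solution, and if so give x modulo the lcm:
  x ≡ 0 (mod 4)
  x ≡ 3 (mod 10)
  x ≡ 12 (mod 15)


Moduli 4, 10, 15 are not pairwise coprime, so CRT works modulo lcm(m_i) when all pairwise compatibility conditions hold.
Pairwise compatibility: gcd(m_i, m_j) must divide a_i - a_j for every pair.
Merge one congruence at a time:
  Start: x ≡ 0 (mod 4).
  Combine with x ≡ 3 (mod 10): gcd(4, 10) = 2, and 3 - 0 = 3 is NOT divisible by 2.
    ⇒ system is inconsistent (no integer solution).

No solution (the system is inconsistent).


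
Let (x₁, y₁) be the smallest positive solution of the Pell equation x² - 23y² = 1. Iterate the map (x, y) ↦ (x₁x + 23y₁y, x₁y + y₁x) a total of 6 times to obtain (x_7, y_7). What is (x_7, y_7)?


Step 1: Find the fundamental solution (x₁, y₁) of x² - 23y² = 1.
  Expand √23 as a continued fraction. a₀ = ⌊√23⌋ = 4; iterate m_{k+1} = d_k·a_k − m_k, d_{k+1} = (23 − m_{k+1}²)/d_k, a_{k+1} = ⌊(a₀ + m_{k+1})/d_{k+1}⌋ (starting m₀ = 0, d₀ = 1), with convergents p_k = a_k·p_{k-1} + p_{k-2}, q_k = a_k·q_{k-1} + q_{k-2} (p₋₁ = 1, q₋₁ = 0):
  k = 0: a₀ = 4; p₀/q₀ = 4/1; p₀² − 23·q₀² = 16 − 23 = -7.
  k = 1: m = 4, d = 7, a = ⌊(4 + 4)/7⌋ = 1; p/q = (1·4 + 1)/(1·1 + 0) = 5/1; p² − 23·q² = 25 − 23 = 2.
  k = 2: m = 3, d = 2, a = ⌊(4 + 3)/2⌋ = 3; p/q = (3·5 + 4)/(3·1 + 1) = 19/4; p² − 23·q² = 361 − 368 = -7.
  k = 3: m = 3, d = 7, a = ⌊(4 + 3)/7⌋ = 1; p/q = (1·19 + 5)/(1·4 + 1) = 24/5; p² − 23·q² = 576 − 575 = 1.
  The first convergent with p² − 23·q² = 1 gives the fundamental solution (x₁, y₁) = (24, 5).
Step 2: Apply the recurrence (x_{n+1}, y_{n+1}) = (x₁x_n + 23y₁y_n, x₁y_n + y₁x_n) repeatedly.
  From (x_1, y_1) = (24, 5): x_2 = 24·24 + 23·5·5 = 1151; y_2 = 24·5 + 5·24 = 240.
  From (x_2, y_2) = (1151, 240): x_3 = 24·1151 + 23·5·240 = 55224; y_3 = 24·240 + 5·1151 = 11515.
  From (x_3, y_3) = (55224, 11515): x_4 = 24·55224 + 23·5·11515 = 2649601; y_4 = 24·11515 + 5·55224 = 552480.
  From (x_4, y_4) = (2649601, 552480): x_5 = 24·2649601 + 23·5·552480 = 127125624; y_5 = 24·552480 + 5·2649601 = 26507525.
  From (x_5, y_5) = (127125624, 26507525): x_6 = 24·127125624 + 23·5·26507525 = 6099380351; y_6 = 24·26507525 + 5·127125624 = 1271808720.
  From (x_6, y_6) = (6099380351, 1271808720): x_7 = 24·6099380351 + 23·5·1271808720 = 292643131224; y_7 = 24·1271808720 + 5·6099380351 = 61020311035.
Step 3: Verify x_7² - 23·y_7² = 85640002252587283738176 - 85640002252587283738175 = 1 (should be 1). ✓

(x_1, y_1) = (24, 5); (x_7, y_7) = (292643131224, 61020311035).


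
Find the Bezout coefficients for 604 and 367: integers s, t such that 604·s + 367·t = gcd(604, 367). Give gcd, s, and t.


Euclidean algorithm on (604, 367) — divide until remainder is 0:
  604 = 1 · 367 + 237
  367 = 1 · 237 + 130
  237 = 1 · 130 + 107
  130 = 1 · 107 + 23
  107 = 4 · 23 + 15
  23 = 1 · 15 + 8
  15 = 1 · 8 + 7
  8 = 1 · 7 + 1
  7 = 7 · 1 + 0
gcd(604, 367) = 1.
Track Bezout coefficients alongside the remainders: start with r₀ = 604 = a·1 + b·0 (s = 1, t = 0) and r₁ = 367 = a·0 + b·1 (s = 0, t = 1); each new remainder r_{k+1} = r_{k-1} − q_k·r_k inherits s_{k+1} = s_{k-1} − q_k·s_k, t_{k+1} = t_{k-1} − q_k·t_k, so r_k = a·s_k + b·t_k at every step:
  q = 1: r = 237, s = 1 − 1·0 = 1, t = 0 − 1·1 = -1  (check: 604·1 + 367·(-1) = 237)
  q = 1: r = 130, s = 0 − 1·1 = -1, t = 1 − 1·(-1) = 2  (check: 604·(-1) + 367·2 = 130)
  q = 1: r = 107, s = 1 − 1·(-1) = 2, t = -1 − 1·2 = -3  (check: 604·2 + 367·(-3) = 107)
  q = 1: r = 23, s = -1 − 1·2 = -3, t = 2 − 1·(-3) = 5  (check: 604·(-3) + 367·5 = 23)
  q = 4: r = 15, s = 2 − 4·(-3) = 14, t = -3 − 4·5 = -23  (check: 604·14 + 367·(-23) = 15)
  q = 1: r = 8, s = -3 − 1·14 = -17, t = 5 − 1·(-23) = 28  (check: 604·(-17) + 367·28 = 8)
  q = 1: r = 7, s = 14 − 1·(-17) = 31, t = -23 − 1·28 = -51  (check: 604·31 + 367·(-51) = 7)
  q = 1: r = 1, s = -17 − 1·31 = -48, t = 28 − 1·(-51) = 79  (check: 604·(-48) + 367·79 = 1)
The row with r = 1 (the gcd) gives the Bezout coefficients s = -48, t = 79.
Result: 604 · (-48) + 367 · (79) = 1.

gcd(604, 367) = 1; s = -48, t = 79 (check: 604·(-48) + 367·79 = 1).


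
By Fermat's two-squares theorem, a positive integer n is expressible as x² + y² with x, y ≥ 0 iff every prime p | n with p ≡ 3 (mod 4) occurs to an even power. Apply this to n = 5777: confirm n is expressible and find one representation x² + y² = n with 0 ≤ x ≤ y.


Step 1: Factor n = 5777 = 53 · 109.
Step 2: Check the mod-4 condition on each prime factor: 53 ≡ 1 (mod 4), exponent 1; 109 ≡ 1 (mod 4), exponent 1.
All primes ≡ 3 (mod 4) appear to even exponent (or don't appear), so by the two-squares theorem n IS expressible as a sum of two squares.
Step 3: Build a representation. Here n = 53 · 109 is a product of primes ≡ 1 (mod 4). Each prime p ≡ 1 (mod 4) is itself a sum of two squares; find a² by testing p − a² for a perfect square:
  53: 53 − 1² = 52, 53 − 2² = 49 = 7² ⇒ 53 = 2² + 7².
  109: 109 − 1² = 108, 109 − 2² = 105, 109 − 3² = 100 = 10² ⇒ 109 = 3² + 10².
  Combine using the Brahmagupta–Fibonacci identity (a² + b²)(c² + d²) = (ac − bd)² + (ad + bc)² = (ac + bd)² + (ad − bc)²:
  53 · 109 = 5777: from (2² + 7²)(3² + 10²), take (2·3 − 7·10, 2·10 + 7·3) = (6 − 70, 20 + 21) = (-64, 41); dropping signs (only squares matter) gives (64, 41); check 64² + 41² = 4096 + 1681 = 5777 ✓.
Step 4: Order so x ≤ y and verify: 41² + 64² = 1681 + 4096 = 5777 = n. ✓

n = 5777 = 41² + 64² (one valid representation with x ≤ y).


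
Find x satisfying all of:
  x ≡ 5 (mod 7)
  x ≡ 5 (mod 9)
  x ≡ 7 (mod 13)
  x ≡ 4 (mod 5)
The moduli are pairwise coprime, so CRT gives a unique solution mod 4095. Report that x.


Product of moduli M = 7 · 9 · 13 · 5 = 4095.
Merge one congruence at a time:
  Start: x ≡ 5 (mod 7).
  Combine with x ≡ 5 (mod 9); new modulus lcm = 63.
    Write x = 5 + 7·t and substitute into x ≡ 5 (mod 9): 7·t ≡ 5 − 5 = 0 (mod 9).
    The inverse of 7 mod 9 is 4 (since 7·4 = 28 = 3·9 + 1), so t ≡ 4·0 = 0 ≡ 0 (mod 9).
    Then x = 5 + 7·0 = 5, valid modulo lcm(7, 9) = 63: x ≡ 5 (mod 63).
  Combine with x ≡ 7 (mod 13); new modulus lcm = 819.
    Write x = 5 + 63·t and substitute into x ≡ 7 (mod 13): 63·t ≡ 7 − 5 = 2 (mod 13).
    Reduce coefficients mod 13: 11·t ≡ 2 (mod 13).
    The inverse of 11 mod 13 is 6 (since 11·6 = 66 = 5·13 + 1), so t ≡ 6·2 = 12 ≡ 12 (mod 13).
    Then x = 5 + 63·12 = 761, valid modulo lcm(63, 13) = 819: x ≡ 761 (mod 819).
  Combine with x ≡ 4 (mod 5); new modulus lcm = 4095.
    Write x = 761 + 819·t and substitute into x ≡ 4 (mod 5): 819·t ≡ 4 − 761 = -757 (mod 5).
    Reduce coefficients mod 5: 4·t ≡ 3 (mod 5).
    The inverse of 4 mod 5 is 4 (since 4·4 = 16 = 3·5 + 1), so t ≡ 4·3 = 12 ≡ 2 (mod 5).
    Then x = 761 + 819·2 = 2399, valid modulo lcm(819, 5) = 4095: x ≡ 2399 (mod 4095).
Verify against each original: 2399 mod 7 = 5, 2399 mod 9 = 5, 2399 mod 13 = 7, 2399 mod 5 = 4.

x ≡ 2399 (mod 4095).


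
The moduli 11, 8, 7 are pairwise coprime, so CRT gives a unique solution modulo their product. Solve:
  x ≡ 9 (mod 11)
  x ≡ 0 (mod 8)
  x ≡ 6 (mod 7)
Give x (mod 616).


Moduli 11, 8, 7 are pairwise coprime; by CRT there is a unique solution modulo M = 11 · 8 · 7 = 616.
Solve pairwise, accumulating the modulus:
  Start with x ≡ 9 (mod 11).
  Combine with x ≡ 0 (mod 8): since gcd(11, 8) = 1, we get a unique residue mod 88.
    Write x = 9 + 11·t and substitute into x ≡ 0 (mod 8): 11·t ≡ 0 − 9 = -9 (mod 8).
    Reduce coefficients mod 8: 3·t ≡ 7 (mod 8).
    The inverse of 3 mod 8 is 3 (since 3·3 = 9 = 1·8 + 1), so t ≡ 3·7 = 21 ≡ 5 (mod 8).
    Then x = 9 + 11·5 = 64, valid modulo lcm(11, 8) = 88: x ≡ 64 (mod 88).
  Combine with x ≡ 6 (mod 7): since gcd(88, 7) = 1, we get a unique residue mod 616.
    Write x = 64 + 88·t and substitute into x ≡ 6 (mod 7): 88·t ≡ 6 − 64 = -58 (mod 7).
    Reduce coefficients mod 7: 4·t ≡ 5 (mod 7).
    The inverse of 4 mod 7 is 2 (since 4·2 = 8 = 1·7 + 1), so t ≡ 2·5 = 10 ≡ 3 (mod 7).
    Then x = 64 + 88·3 = 328, valid modulo lcm(88, 7) = 616: x ≡ 328 (mod 616).
Verify: 328 mod 11 = 9 ✓, 328 mod 8 = 0 ✓, 328 mod 7 = 6 ✓.

x ≡ 328 (mod 616).


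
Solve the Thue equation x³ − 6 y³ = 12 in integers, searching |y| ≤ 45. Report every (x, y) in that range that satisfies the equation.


The equation is x³ - 6y³ = 12. For fixed y, x³ = 6·y³ + 12, so a solution requires the RHS to be a perfect cube.
Strategy: iterate y from -45 to 45, compute RHS = 6·y³ + 12, and check whether it is a (positive or negative) perfect cube.
Check small values of y:
  y = 0: RHS = 12 is not a perfect cube.
  y = 1: RHS = 18 is not a perfect cube.
  y = -1: RHS = 6 is not a perfect cube.
  y = 2: RHS = 60 is not a perfect cube.
  y = -2: RHS = -36 is not a perfect cube.
  y = 3: RHS = 174 is not a perfect cube.
  y = -3: RHS = -150 is not a perfect cube.
Continuing the search up to |y| = 45 finds no solutions either.
No (x, y) in the scanned range satisfies the equation.

No integer solutions with |y| ≤ 45.


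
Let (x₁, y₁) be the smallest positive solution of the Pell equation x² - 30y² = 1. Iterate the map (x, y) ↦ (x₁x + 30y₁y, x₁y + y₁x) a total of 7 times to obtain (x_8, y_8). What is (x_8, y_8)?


Step 1: Find the fundamental solution (x₁, y₁) of x² - 30y² = 1.
  Expand √30 as a continued fraction. a₀ = ⌊√30⌋ = 5; iterate m_{k+1} = d_k·a_k − m_k, d_{k+1} = (30 − m_{k+1}²)/d_k, a_{k+1} = ⌊(a₀ + m_{k+1})/d_{k+1}⌋ (starting m₀ = 0, d₀ = 1), with convergents p_k = a_k·p_{k-1} + p_{k-2}, q_k = a_k·q_{k-1} + q_{k-2} (p₋₁ = 1, q₋₁ = 0):
  k = 0: a₀ = 5; p₀/q₀ = 5/1; p₀² − 30·q₀² = 25 − 30 = -5.
  k = 1: m = 5, d = 5, a = ⌊(5 + 5)/5⌋ = 2; p/q = (2·5 + 1)/(2·1 + 0) = 11/2; p² − 30·q² = 121 − 120 = 1.
  The first convergent with p² − 30·q² = 1 gives the fundamental solution (x₁, y₁) = (11, 2).
Step 2: Apply the recurrence (x_{n+1}, y_{n+1}) = (x₁x_n + 30y₁y_n, x₁y_n + y₁x_n) repeatedly.
  From (x_1, y_1) = (11, 2): x_2 = 11·11 + 30·2·2 = 241; y_2 = 11·2 + 2·11 = 44.
  From (x_2, y_2) = (241, 44): x_3 = 11·241 + 30·2·44 = 5291; y_3 = 11·44 + 2·241 = 966.
  From (x_3, y_3) = (5291, 966): x_4 = 11·5291 + 30·2·966 = 116161; y_4 = 11·966 + 2·5291 = 21208.
  From (x_4, y_4) = (116161, 21208): x_5 = 11·116161 + 30·2·21208 = 2550251; y_5 = 11·21208 + 2·116161 = 465610.
  From (x_5, y_5) = (2550251, 465610): x_6 = 11·2550251 + 30·2·465610 = 55989361; y_6 = 11·465610 + 2·2550251 = 10222212.
  From (x_6, y_6) = (55989361, 10222212): x_7 = 11·55989361 + 30·2·10222212 = 1229215691; y_7 = 11·10222212 + 2·55989361 = 224423054.
  From (x_7, y_7) = (1229215691, 224423054): x_8 = 11·1229215691 + 30·2·224423054 = 26986755841; y_8 = 11·224423054 + 2·1229215691 = 4927084976.
Step 3: Verify x_8² - 30·y_8² = 728284990821747617281 - 728284990821747617280 = 1 (should be 1). ✓

(x_1, y_1) = (11, 2); (x_8, y_8) = (26986755841, 4927084976).


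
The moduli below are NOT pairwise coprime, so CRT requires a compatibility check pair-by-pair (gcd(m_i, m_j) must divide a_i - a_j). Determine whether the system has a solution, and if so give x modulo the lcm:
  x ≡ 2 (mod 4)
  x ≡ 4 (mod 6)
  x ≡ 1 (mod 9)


Moduli 4, 6, 9 are not pairwise coprime, so CRT works modulo lcm(m_i) when all pairwise compatibility conditions hold.
Pairwise compatibility: gcd(m_i, m_j) must divide a_i - a_j for every pair.
Merge one congruence at a time:
  Start: x ≡ 2 (mod 4).
  Combine with x ≡ 4 (mod 6): gcd(4, 6) = 2; 4 - 2 = 2, which IS divisible by 2, so compatible.
    Write x = 2 + 4·t and substitute into x ≡ 4 (mod 6): 4·t ≡ 4 − 2 = 2 (mod 6).
    Divide the congruence (and modulus) by g = 2: 2·t ≡ 1 (mod 3).
    The inverse of 2 mod 3 is 2 (since 2·2 = 4 = 1·3 + 1), so t ≡ 2·1 = 2 ≡ 2 (mod 3).
    Then x = 2 + 4·2 = 10, valid modulo lcm(4, 6) = 12: x ≡ 10 (mod 12).
  Combine with x ≡ 1 (mod 9): gcd(12, 9) = 3; 1 - 10 = -9, which IS divisible by 3, so compatible.
    Write x = 10 + 12·t and substitute into x ≡ 1 (mod 9): 12·t ≡ 1 − 10 = -9 (mod 9).
    Divide the congruence (and modulus) by g = 3: 4·t ≡ -3 (mod 3).
    Reduce coefficients mod 3: 1·t ≡ 0 (mod 3).
    So t ≡ 0 (mod 3).
    Then x = 10 + 12·0 = 10, valid modulo lcm(12, 9) = 36: x ≡ 10 (mod 36).
Verify: 10 mod 4 = 2, 10 mod 6 = 4, 10 mod 9 = 1.

x ≡ 10 (mod 36).


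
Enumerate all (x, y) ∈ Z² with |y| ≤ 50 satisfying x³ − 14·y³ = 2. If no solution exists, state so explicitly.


The equation is x³ - 14y³ = 2. For fixed y, x³ = 14·y³ + 2, so a solution requires the RHS to be a perfect cube.
Strategy: iterate y from -50 to 50, compute RHS = 14·y³ + 2, and check whether it is a (positive or negative) perfect cube.
Check small values of y:
  y = 0: RHS = 2 is not a perfect cube.
  y = 1: RHS = 16 is not a perfect cube.
  y = -1: RHS = -12 is not a perfect cube.
  y = 2: RHS = 114 is not a perfect cube.
  y = -2: RHS = -110 is not a perfect cube.
  y = 3: RHS = 380 is not a perfect cube.
  y = -3: RHS = -376 is not a perfect cube.
Continuing the search up to |y| = 50 finds no solutions either.
No (x, y) in the scanned range satisfies the equation.

No integer solutions with |y| ≤ 50.


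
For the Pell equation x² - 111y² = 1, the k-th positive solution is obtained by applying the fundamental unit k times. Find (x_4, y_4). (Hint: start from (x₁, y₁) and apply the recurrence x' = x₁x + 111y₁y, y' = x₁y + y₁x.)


Step 1: Find the fundamental solution (x₁, y₁) of x² - 111y² = 1.
  Expand √111 as a continued fraction. a₀ = ⌊√111⌋ = 10; iterate m_{k+1} = d_k·a_k − m_k, d_{k+1} = (111 − m_{k+1}²)/d_k, a_{k+1} = ⌊(a₀ + m_{k+1})/d_{k+1}⌋ (starting m₀ = 0, d₀ = 1), with convergents p_k = a_k·p_{k-1} + p_{k-2}, q_k = a_k·q_{k-1} + q_{k-2} (p₋₁ = 1, q₋₁ = 0):
  k = 0: a₀ = 10; p₀/q₀ = 10/1; p₀² − 111·q₀² = 100 − 111 = -11.
  k = 1: m = 10, d = 11, a = ⌊(10 + 10)/11⌋ = 1; p/q = (1·10 + 1)/(1·1 + 0) = 11/1; p² − 111·q² = 121 − 111 = 10.
  k = 2: m = 1, d = 10, a = ⌊(10 + 1)/10⌋ = 1; p/q = (1·11 + 10)/(1·1 + 1) = 21/2; p² − 111·q² = 441 − 444 = -3.
  k = 3: m = 9, d = 3, a = ⌊(10 + 9)/3⌋ = 6; p/q = (6·21 + 11)/(6·2 + 1) = 137/13; p² − 111·q² = 18769 − 18759 = 10.
  k = 4: m = 9, d = 10, a = ⌊(10 + 9)/10⌋ = 1; p/q = (1·137 + 21)/(1·13 + 2) = 158/15; p² − 111·q² = 24964 − 24975 = -11.
  k = 5: m = 1, d = 11, a = ⌊(10 + 1)/11⌋ = 1; p/q = (1·158 + 137)/(1·15 + 13) = 295/28; p² − 111·q² = 87025 − 87024 = 1.
  The first convergent with p² − 111·q² = 1 gives the fundamental solution (x₁, y₁) = (295, 28).
Step 2: Apply the recurrence (x_{n+1}, y_{n+1}) = (x₁x_n + 111y₁y_n, x₁y_n + y₁x_n) repeatedly.
  From (x_1, y_1) = (295, 28): x_2 = 295·295 + 111·28·28 = 174049; y_2 = 295·28 + 28·295 = 16520.
  From (x_2, y_2) = (174049, 16520): x_3 = 295·174049 + 111·28·16520 = 102688615; y_3 = 295·16520 + 28·174049 = 9746772.
  From (x_3, y_3) = (102688615, 9746772): x_4 = 295·102688615 + 111·28·9746772 = 60586108801; y_4 = 295·9746772 + 28·102688615 = 5750578960.
Step 3: Verify x_4² - 111·y_4² = 3670676579646609657601 - 3670676579646609657600 = 1 (should be 1). ✓

(x_1, y_1) = (295, 28); (x_4, y_4) = (60586108801, 5750578960).


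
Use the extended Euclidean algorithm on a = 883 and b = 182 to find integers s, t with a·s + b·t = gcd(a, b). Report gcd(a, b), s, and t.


Euclidean algorithm on (883, 182) — divide until remainder is 0:
  883 = 4 · 182 + 155
  182 = 1 · 155 + 27
  155 = 5 · 27 + 20
  27 = 1 · 20 + 7
  20 = 2 · 7 + 6
  7 = 1 · 6 + 1
  6 = 6 · 1 + 0
gcd(883, 182) = 1.
Track Bezout coefficients alongside the remainders: start with r₀ = 883 = a·1 + b·0 (s = 1, t = 0) and r₁ = 182 = a·0 + b·1 (s = 0, t = 1); each new remainder r_{k+1} = r_{k-1} − q_k·r_k inherits s_{k+1} = s_{k-1} − q_k·s_k, t_{k+1} = t_{k-1} − q_k·t_k, so r_k = a·s_k + b·t_k at every step:
  q = 4: r = 155, s = 1 − 4·0 = 1, t = 0 − 4·1 = -4  (check: 883·1 + 182·(-4) = 155)
  q = 1: r = 27, s = 0 − 1·1 = -1, t = 1 − 1·(-4) = 5  (check: 883·(-1) + 182·5 = 27)
  q = 5: r = 20, s = 1 − 5·(-1) = 6, t = -4 − 5·5 = -29  (check: 883·6 + 182·(-29) = 20)
  q = 1: r = 7, s = -1 − 1·6 = -7, t = 5 − 1·(-29) = 34  (check: 883·(-7) + 182·34 = 7)
  q = 2: r = 6, s = 6 − 2·(-7) = 20, t = -29 − 2·34 = -97  (check: 883·20 + 182·(-97) = 6)
  q = 1: r = 1, s = -7 − 1·20 = -27, t = 34 − 1·(-97) = 131  (check: 883·(-27) + 182·131 = 1)
The row with r = 1 (the gcd) gives the Bezout coefficients s = -27, t = 131.
Result: 883 · (-27) + 182 · (131) = 1.

gcd(883, 182) = 1; s = -27, t = 131 (check: 883·(-27) + 182·131 = 1).


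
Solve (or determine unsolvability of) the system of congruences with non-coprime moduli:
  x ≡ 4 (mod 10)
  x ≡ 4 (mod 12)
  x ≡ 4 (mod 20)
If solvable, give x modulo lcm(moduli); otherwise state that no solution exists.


Moduli 10, 12, 20 are not pairwise coprime, so CRT works modulo lcm(m_i) when all pairwise compatibility conditions hold.
Pairwise compatibility: gcd(m_i, m_j) must divide a_i - a_j for every pair.
Merge one congruence at a time:
  Start: x ≡ 4 (mod 10).
  Combine with x ≡ 4 (mod 12): gcd(10, 12) = 2; 4 - 4 = 0, which IS divisible by 2, so compatible.
    Write x = 4 + 10·t and substitute into x ≡ 4 (mod 12): 10·t ≡ 4 − 4 = 0 (mod 12).
    Divide the congruence (and modulus) by g = 2: 5·t ≡ 0 (mod 6).
    The inverse of 5 mod 6 is 5 (since 5·5 = 25 = 4·6 + 1), so t ≡ 5·0 = 0 ≡ 0 (mod 6).
    Then x = 4 + 10·0 = 4, valid modulo lcm(10, 12) = 60: x ≡ 4 (mod 60).
  Combine with x ≡ 4 (mod 20): gcd(60, 20) = 20; 4 - 4 = 0, which IS divisible by 20, so compatible.
    Write x = 4 + 60·t and substitute into x ≡ 4 (mod 20): 60·t ≡ 4 − 4 = 0 (mod 20).
    Divide the congruence (and modulus) by g = 20: 3·t ≡ 0 (mod 1).
    Modulo 1 every t works; take t = 0.
    Then x = 4 + 60·0 = 4, valid modulo lcm(60, 20) = 60: x ≡ 4 (mod 60).
Verify: 4 mod 10 = 4, 4 mod 12 = 4, 4 mod 20 = 4.

x ≡ 4 (mod 60).


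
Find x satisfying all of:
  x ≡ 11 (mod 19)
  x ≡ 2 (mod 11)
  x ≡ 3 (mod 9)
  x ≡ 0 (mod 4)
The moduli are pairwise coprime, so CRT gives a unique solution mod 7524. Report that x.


Product of moduli M = 19 · 11 · 9 · 4 = 7524.
Merge one congruence at a time:
  Start: x ≡ 11 (mod 19).
  Combine with x ≡ 2 (mod 11); new modulus lcm = 209.
    Write x = 11 + 19·t and substitute into x ≡ 2 (mod 11): 19·t ≡ 2 − 11 = -9 (mod 11).
    Reduce coefficients mod 11: 8·t ≡ 2 (mod 11).
    The inverse of 8 mod 11 is 7 (since 8·7 = 56 = 5·11 + 1), so t ≡ 7·2 = 14 ≡ 3 (mod 11).
    Then x = 11 + 19·3 = 68, valid modulo lcm(19, 11) = 209: x ≡ 68 (mod 209).
  Combine with x ≡ 3 (mod 9); new modulus lcm = 1881.
    Write x = 68 + 209·t and substitute into x ≡ 3 (mod 9): 209·t ≡ 3 − 68 = -65 (mod 9).
    Reduce coefficients mod 9: 2·t ≡ 7 (mod 9).
    The inverse of 2 mod 9 is 5 (since 2·5 = 10 = 1·9 + 1), so t ≡ 5·7 = 35 ≡ 8 (mod 9).
    Then x = 68 + 209·8 = 1740, valid modulo lcm(209, 9) = 1881: x ≡ 1740 (mod 1881).
  Combine with x ≡ 0 (mod 4); new modulus lcm = 7524.
    Write x = 1740 + 1881·t and substitute into x ≡ 0 (mod 4): 1881·t ≡ 0 − 1740 = -1740 (mod 4).
    Reduce coefficients mod 4: 1·t ≡ 0 (mod 4).
    So t ≡ 0 (mod 4).
    Then x = 1740 + 1881·0 = 1740, valid modulo lcm(1881, 4) = 7524: x ≡ 1740 (mod 7524).
Verify against each original: 1740 mod 19 = 11, 1740 mod 11 = 2, 1740 mod 9 = 3, 1740 mod 4 = 0.

x ≡ 1740 (mod 7524).


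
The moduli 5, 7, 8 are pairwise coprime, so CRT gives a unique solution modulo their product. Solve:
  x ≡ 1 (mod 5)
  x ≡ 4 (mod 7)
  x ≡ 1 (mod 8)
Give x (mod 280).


Moduli 5, 7, 8 are pairwise coprime; by CRT there is a unique solution modulo M = 5 · 7 · 8 = 280.
Solve pairwise, accumulating the modulus:
  Start with x ≡ 1 (mod 5).
  Combine with x ≡ 4 (mod 7): since gcd(5, 7) = 1, we get a unique residue mod 35.
    Write x = 1 + 5·t and substitute into x ≡ 4 (mod 7): 5·t ≡ 4 − 1 = 3 (mod 7).
    The inverse of 5 mod 7 is 3 (since 5·3 = 15 = 2·7 + 1), so t ≡ 3·3 = 9 ≡ 2 (mod 7).
    Then x = 1 + 5·2 = 11, valid modulo lcm(5, 7) = 35: x ≡ 11 (mod 35).
  Combine with x ≡ 1 (mod 8): since gcd(35, 8) = 1, we get a unique residue mod 280.
    Write x = 11 + 35·t and substitute into x ≡ 1 (mod 8): 35·t ≡ 1 − 11 = -10 (mod 8).
    Reduce coefficients mod 8: 3·t ≡ 6 (mod 8).
    The inverse of 3 mod 8 is 3 (since 3·3 = 9 = 1·8 + 1), so t ≡ 3·6 = 18 ≡ 2 (mod 8).
    Then x = 11 + 35·2 = 81, valid modulo lcm(35, 8) = 280: x ≡ 81 (mod 280).
Verify: 81 mod 5 = 1 ✓, 81 mod 7 = 4 ✓, 81 mod 8 = 1 ✓.

x ≡ 81 (mod 280).


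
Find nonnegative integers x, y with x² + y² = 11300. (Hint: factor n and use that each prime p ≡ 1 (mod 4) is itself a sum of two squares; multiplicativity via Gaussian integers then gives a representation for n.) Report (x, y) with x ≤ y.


Step 1: Factor n = 11300 = 2^2 · 5^2 · 113.
Step 2: Check the mod-4 condition on each prime factor: 2 = 2 (special); 5 ≡ 1 (mod 4), exponent 2; 113 ≡ 1 (mod 4), exponent 1.
All primes ≡ 3 (mod 4) appear to even exponent (or don't appear), so by the two-squares theorem n IS expressible as a sum of two squares.
Step 3: Build a representation. Group n = k² · m with k = 2 and m = 5 · 5 · 113 = 2825 (a product of primes ≡ 1 (mod 4)); a representation of m scales to one of n via (k·x)² + (k·y)² = k²(x² + y²). Each prime p ≡ 1 (mod 4) is itself a sum of two squares; find a² by testing p − a² for a perfect square:
  5: 5 − 1² = 4 = 2² ⇒ 5 = 1² + 2².
  113: 113 − 1² = 112, 113 − 2² = 109, 113 − 3² = 104, 113 − 4² = 97, 113 − 5² = 88, 113 − 6² = 77, 113 − 7² = 64 = 8² ⇒ 113 = 7² + 8².
  Combine using the Brahmagupta–Fibonacci identity (a² + b²)(c² + d²) = (ac − bd)² + (ad + bc)² = (ac + bd)² + (ad − bc)²:
  5 · 5 = 25: from (1² + 2²)(1² + 2²), take (1·1 − 2·2, 1·2 + 2·1) = (1 − 4, 2 + 2) = (-3, 4); dropping signs (only squares matter) gives (3, 4); check 3² + 4² = 9 + 16 = 25 ✓.
  25 · 113 = 2825: from (3² + 4²)(7² + 8²), take (3·7 − 4·8, 3·8 + 4·7) = (21 − 32, 24 + 28) = (-11, 52); dropping signs (only squares matter) gives (11, 52); check 11² + 52² = 121 + 2704 = 2825 ✓.
  Scale by k = 2: (2·11, 2·52) = (22, 104).
Step 4: Order so x ≤ y and verify: 22² + 104² = 484 + 10816 = 11300 = n. ✓

n = 11300 = 22² + 104² (one valid representation with x ≤ y).


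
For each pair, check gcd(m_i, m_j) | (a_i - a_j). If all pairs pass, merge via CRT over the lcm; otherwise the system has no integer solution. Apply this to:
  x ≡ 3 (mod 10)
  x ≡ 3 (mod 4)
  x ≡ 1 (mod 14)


Moduli 10, 4, 14 are not pairwise coprime, so CRT works modulo lcm(m_i) when all pairwise compatibility conditions hold.
Pairwise compatibility: gcd(m_i, m_j) must divide a_i - a_j for every pair.
Merge one congruence at a time:
  Start: x ≡ 3 (mod 10).
  Combine with x ≡ 3 (mod 4): gcd(10, 4) = 2; 3 - 3 = 0, which IS divisible by 2, so compatible.
    Write x = 3 + 10·t and substitute into x ≡ 3 (mod 4): 10·t ≡ 3 − 3 = 0 (mod 4).
    Divide the congruence (and modulus) by g = 2: 5·t ≡ 0 (mod 2).
    Reduce coefficients mod 2: 1·t ≡ 0 (mod 2).
    So t ≡ 0 (mod 2).
    Then x = 3 + 10·0 = 3, valid modulo lcm(10, 4) = 20: x ≡ 3 (mod 20).
  Combine with x ≡ 1 (mod 14): gcd(20, 14) = 2; 1 - 3 = -2, which IS divisible by 2, so compatible.
    Write x = 3 + 20·t and substitute into x ≡ 1 (mod 14): 20·t ≡ 1 − 3 = -2 (mod 14).
    Divide the congruence (and modulus) by g = 2: 10·t ≡ -1 (mod 7).
    Reduce coefficients mod 7: 3·t ≡ 6 (mod 7).
    The inverse of 3 mod 7 is 5 (since 3·5 = 15 = 2·7 + 1), so t ≡ 5·6 = 30 ≡ 2 (mod 7).
    Then x = 3 + 20·2 = 43, valid modulo lcm(20, 14) = 140: x ≡ 43 (mod 140).
Verify: 43 mod 10 = 3, 43 mod 4 = 3, 43 mod 14 = 1.

x ≡ 43 (mod 140).


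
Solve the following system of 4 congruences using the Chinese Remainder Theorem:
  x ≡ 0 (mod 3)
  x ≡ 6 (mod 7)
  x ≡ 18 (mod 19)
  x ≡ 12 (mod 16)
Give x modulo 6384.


Product of moduli M = 3 · 7 · 19 · 16 = 6384.
Merge one congruence at a time:
  Start: x ≡ 0 (mod 3).
  Combine with x ≡ 6 (mod 7); new modulus lcm = 21.
    Write x = 0 + 3·t and substitute into x ≡ 6 (mod 7): 3·t ≡ 6 − 0 = 6 (mod 7).
    The inverse of 3 mod 7 is 5 (since 3·5 = 15 = 2·7 + 1), so t ≡ 5·6 = 30 ≡ 2 (mod 7).
    Then x = 0 + 3·2 = 6, valid modulo lcm(3, 7) = 21: x ≡ 6 (mod 21).
  Combine with x ≡ 18 (mod 19); new modulus lcm = 399.
    Write x = 6 + 21·t and substitute into x ≡ 18 (mod 19): 21·t ≡ 18 − 6 = 12 (mod 19).
    Reduce coefficients mod 19: 2·t ≡ 12 (mod 19).
    The inverse of 2 mod 19 is 10 (since 2·10 = 20 = 1·19 + 1), so t ≡ 10·12 = 120 ≡ 6 (mod 19).
    Then x = 6 + 21·6 = 132, valid modulo lcm(21, 19) = 399: x ≡ 132 (mod 399).
  Combine with x ≡ 12 (mod 16); new modulus lcm = 6384.
    Write x = 132 + 399·t and substitute into x ≡ 12 (mod 16): 399·t ≡ 12 − 132 = -120 (mod 16).
    Reduce coefficients mod 16: 15·t ≡ 8 (mod 16).
    The inverse of 15 mod 16 is 15 (since 15·15 = 225 = 14·16 + 1), so t ≡ 15·8 = 120 ≡ 8 (mod 16).
    Then x = 132 + 399·8 = 3324, valid modulo lcm(399, 16) = 6384: x ≡ 3324 (mod 6384).
Verify against each original: 3324 mod 3 = 0, 3324 mod 7 = 6, 3324 mod 19 = 18, 3324 mod 16 = 12.

x ≡ 3324 (mod 6384).


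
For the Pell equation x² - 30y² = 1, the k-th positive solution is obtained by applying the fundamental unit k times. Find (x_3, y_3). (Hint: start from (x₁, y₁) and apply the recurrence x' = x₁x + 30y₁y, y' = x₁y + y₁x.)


Step 1: Find the fundamental solution (x₁, y₁) of x² - 30y² = 1.
  Expand √30 as a continued fraction. a₀ = ⌊√30⌋ = 5; iterate m_{k+1} = d_k·a_k − m_k, d_{k+1} = (30 − m_{k+1}²)/d_k, a_{k+1} = ⌊(a₀ + m_{k+1})/d_{k+1}⌋ (starting m₀ = 0, d₀ = 1), with convergents p_k = a_k·p_{k-1} + p_{k-2}, q_k = a_k·q_{k-1} + q_{k-2} (p₋₁ = 1, q₋₁ = 0):
  k = 0: a₀ = 5; p₀/q₀ = 5/1; p₀² − 30·q₀² = 25 − 30 = -5.
  k = 1: m = 5, d = 5, a = ⌊(5 + 5)/5⌋ = 2; p/q = (2·5 + 1)/(2·1 + 0) = 11/2; p² − 30·q² = 121 − 120 = 1.
  The first convergent with p² − 30·q² = 1 gives the fundamental solution (x₁, y₁) = (11, 2).
Step 2: Apply the recurrence (x_{n+1}, y_{n+1}) = (x₁x_n + 30y₁y_n, x₁y_n + y₁x_n) repeatedly.
  From (x_1, y_1) = (11, 2): x_2 = 11·11 + 30·2·2 = 241; y_2 = 11·2 + 2·11 = 44.
  From (x_2, y_2) = (241, 44): x_3 = 11·241 + 30·2·44 = 5291; y_3 = 11·44 + 2·241 = 966.
Step 3: Verify x_3² - 30·y_3² = 27994681 - 27994680 = 1 (should be 1). ✓

(x_1, y_1) = (11, 2); (x_3, y_3) = (5291, 966).
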